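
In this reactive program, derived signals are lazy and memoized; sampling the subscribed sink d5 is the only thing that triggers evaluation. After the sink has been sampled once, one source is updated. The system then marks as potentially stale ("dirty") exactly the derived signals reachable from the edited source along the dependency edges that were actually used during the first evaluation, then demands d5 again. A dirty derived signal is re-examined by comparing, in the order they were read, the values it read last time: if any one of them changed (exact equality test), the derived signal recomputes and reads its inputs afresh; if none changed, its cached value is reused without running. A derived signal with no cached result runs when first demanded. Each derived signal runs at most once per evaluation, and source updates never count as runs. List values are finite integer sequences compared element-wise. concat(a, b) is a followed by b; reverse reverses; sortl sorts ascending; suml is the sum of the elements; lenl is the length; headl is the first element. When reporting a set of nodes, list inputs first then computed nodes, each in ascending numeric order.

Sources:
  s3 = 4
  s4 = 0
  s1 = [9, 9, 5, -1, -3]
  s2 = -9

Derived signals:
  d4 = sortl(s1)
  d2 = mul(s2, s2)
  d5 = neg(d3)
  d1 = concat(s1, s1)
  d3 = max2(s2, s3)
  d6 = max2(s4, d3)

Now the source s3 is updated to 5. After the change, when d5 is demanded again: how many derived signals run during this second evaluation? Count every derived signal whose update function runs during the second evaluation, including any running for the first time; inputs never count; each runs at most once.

First demand of the output computes:
  d3 = max2(-9, 4) = 4
  d5 = neg(4) = -4

After the edit, cleaning proceeds:
  d3: a read changed (s3 4->5) — executes, giving 5.
  d5: a read changed (d3 4->5) — executes, giving -5.

2 derived signals run: d3, d5.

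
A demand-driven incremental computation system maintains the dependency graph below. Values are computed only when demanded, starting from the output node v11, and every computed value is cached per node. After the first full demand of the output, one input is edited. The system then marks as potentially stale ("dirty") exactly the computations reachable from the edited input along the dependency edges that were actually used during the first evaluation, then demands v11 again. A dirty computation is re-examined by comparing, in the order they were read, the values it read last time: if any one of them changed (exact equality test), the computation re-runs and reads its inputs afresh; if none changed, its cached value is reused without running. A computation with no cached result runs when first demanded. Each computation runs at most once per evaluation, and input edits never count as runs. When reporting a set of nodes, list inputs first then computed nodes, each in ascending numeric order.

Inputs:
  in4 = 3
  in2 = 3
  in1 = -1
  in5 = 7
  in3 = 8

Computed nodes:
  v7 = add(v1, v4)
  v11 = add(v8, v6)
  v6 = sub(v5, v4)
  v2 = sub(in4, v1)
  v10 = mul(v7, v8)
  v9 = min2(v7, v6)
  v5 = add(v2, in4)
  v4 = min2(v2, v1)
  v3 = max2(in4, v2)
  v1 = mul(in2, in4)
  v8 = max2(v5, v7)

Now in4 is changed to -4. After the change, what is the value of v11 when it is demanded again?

First evaluation (everything demanded from the output):
  v1 = mul(3, 3) = 9
  v2 = sub(3, 9) = -6
  v4 = min2(-6, 9) = -6
  v5 = add(-6, 3) = -3
  v6 = sub(-3, -6) = 3
  v7 = add(9, -6) = 3
  v8 = max2(-3, 3) = 3
  v11 = add(3, 3) = 6

Propagation after the edit:
  v1: runs — in4 3->-4; result -12.
  v2: runs — in4 3->-4; v1 9->-12; result 8.
  v4: runs — v2 -6->8; v1 9->-12; result -12.
  v5: runs — v2 -6->8; in4 3->-4; result 4.
  v6: runs — v5 -3->4; v4 -6->-12; result 16.
  v7: runs — v1 9->-12; v4 -6->-12; result -24.
  v8: runs — v5 -3->4; v7 3->-24; result 4.
  v11: runs — v8 3->4; v6 3->16; result 20.

New value of v11: 20.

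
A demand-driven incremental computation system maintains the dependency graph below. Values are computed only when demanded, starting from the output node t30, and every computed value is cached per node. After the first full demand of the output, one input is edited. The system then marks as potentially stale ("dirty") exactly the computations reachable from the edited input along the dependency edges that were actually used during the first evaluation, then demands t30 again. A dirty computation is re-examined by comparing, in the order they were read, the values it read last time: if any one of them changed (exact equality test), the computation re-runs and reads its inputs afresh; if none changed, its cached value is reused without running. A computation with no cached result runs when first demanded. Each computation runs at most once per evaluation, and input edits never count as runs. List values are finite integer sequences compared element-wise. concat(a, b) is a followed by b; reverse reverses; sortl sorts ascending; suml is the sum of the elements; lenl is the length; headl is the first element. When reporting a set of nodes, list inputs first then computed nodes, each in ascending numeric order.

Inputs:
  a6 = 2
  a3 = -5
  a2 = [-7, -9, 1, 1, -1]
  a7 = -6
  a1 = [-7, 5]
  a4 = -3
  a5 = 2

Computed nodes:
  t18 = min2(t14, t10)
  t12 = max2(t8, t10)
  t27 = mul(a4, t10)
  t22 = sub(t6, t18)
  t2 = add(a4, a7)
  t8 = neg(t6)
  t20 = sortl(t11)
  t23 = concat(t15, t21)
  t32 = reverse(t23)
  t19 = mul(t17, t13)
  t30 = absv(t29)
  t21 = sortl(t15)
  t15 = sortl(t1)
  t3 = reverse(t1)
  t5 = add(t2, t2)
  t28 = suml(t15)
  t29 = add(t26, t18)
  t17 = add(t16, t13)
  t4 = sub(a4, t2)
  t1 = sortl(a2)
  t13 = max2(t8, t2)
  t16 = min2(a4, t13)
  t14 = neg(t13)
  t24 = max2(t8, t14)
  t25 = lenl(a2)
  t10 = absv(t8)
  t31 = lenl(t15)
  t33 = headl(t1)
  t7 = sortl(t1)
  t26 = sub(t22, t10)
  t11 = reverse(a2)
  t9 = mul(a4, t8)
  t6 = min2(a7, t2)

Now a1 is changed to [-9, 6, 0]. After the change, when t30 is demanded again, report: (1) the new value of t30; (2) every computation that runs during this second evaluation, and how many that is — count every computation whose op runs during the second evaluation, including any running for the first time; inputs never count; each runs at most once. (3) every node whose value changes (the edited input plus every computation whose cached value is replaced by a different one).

New value of t30: 18.
Computations that run: none — 0 in total.
Values that change: a1.
Key observation: a1 is never demanded by the output, so the edit triggers no recomputation at all.

First evaluation (everything demanded from the output):
  t2 = add(-3, -6) = -9
  t6 = min2(-6, -9) = -9
  t8 = neg(-9) = 9
  t10 = absv(9) = 9
  t13 = max2(9, -9) = 9
  t14 = neg(9) = -9
  t18 = min2(-9, 9) = -9
  t22 = sub(-9, -9) = 0
  t26 = sub(0, 9) = -9
  t29 = add(-9, -9) = -18
  t30 = absv(-18) = 18

Propagation after the edit:
  a1 feeds no computation that the output demands — nothing is marked dirty and nothing runs.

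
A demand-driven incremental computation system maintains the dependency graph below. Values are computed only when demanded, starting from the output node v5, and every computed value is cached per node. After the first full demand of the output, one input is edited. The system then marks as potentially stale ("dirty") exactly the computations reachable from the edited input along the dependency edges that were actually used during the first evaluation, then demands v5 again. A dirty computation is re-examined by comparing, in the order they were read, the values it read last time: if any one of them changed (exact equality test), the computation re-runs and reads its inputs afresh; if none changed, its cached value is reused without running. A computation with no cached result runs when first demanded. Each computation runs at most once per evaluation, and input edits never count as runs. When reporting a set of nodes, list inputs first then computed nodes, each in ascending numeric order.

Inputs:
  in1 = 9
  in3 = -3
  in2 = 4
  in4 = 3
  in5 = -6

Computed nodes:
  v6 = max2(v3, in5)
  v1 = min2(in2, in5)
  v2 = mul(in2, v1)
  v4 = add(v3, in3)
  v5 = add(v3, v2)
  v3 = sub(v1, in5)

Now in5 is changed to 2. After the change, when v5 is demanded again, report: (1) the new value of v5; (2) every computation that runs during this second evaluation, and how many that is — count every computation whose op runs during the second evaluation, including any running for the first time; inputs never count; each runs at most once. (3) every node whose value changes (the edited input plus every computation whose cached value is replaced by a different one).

New value of v5: 8.
Computations that run: v1, v2, v3, v5 — 4 in total.
Values that change: in5, v1, v2, v5.

First evaluation (everything demanded from the output):
  v1 = min2(4, -6) = -6
  v2 = mul(4, -6) = -24
  v3 = sub(-6, -6) = 0
  v5 = add(0, -24) = -24

Propagation after the edit:
  v1: runs — in5 -6->2; result 2.
  v2: runs — v1 -6->2; result 8.
  v3: runs — v1 -6->2; in5 -6->2; result 0 (same value as before).
  v5: runs — v2 -24->8; result 8.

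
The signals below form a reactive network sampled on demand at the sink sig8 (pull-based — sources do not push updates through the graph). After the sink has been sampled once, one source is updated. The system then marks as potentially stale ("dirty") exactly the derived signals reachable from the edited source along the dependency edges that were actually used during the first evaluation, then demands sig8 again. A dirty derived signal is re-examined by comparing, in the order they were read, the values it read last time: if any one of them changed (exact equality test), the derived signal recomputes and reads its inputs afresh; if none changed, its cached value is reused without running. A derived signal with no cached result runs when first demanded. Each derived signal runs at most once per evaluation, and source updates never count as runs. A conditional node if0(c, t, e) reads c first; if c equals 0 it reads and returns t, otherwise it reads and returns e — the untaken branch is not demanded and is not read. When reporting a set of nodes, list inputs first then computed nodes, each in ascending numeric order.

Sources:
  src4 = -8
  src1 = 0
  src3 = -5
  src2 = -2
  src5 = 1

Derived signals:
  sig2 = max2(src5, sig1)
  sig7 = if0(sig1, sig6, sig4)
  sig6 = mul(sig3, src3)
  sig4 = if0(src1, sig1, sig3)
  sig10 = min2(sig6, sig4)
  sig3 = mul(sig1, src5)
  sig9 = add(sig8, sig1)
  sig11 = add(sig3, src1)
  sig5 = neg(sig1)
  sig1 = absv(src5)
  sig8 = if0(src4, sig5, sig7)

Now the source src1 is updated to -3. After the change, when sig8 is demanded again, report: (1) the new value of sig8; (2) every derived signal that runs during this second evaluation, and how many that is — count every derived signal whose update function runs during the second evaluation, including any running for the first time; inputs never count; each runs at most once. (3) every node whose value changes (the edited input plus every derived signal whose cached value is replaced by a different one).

Initial pass — values computed on the first demand:
  sig1 = absv(1) = 1
  sig4 = if0(src1=0 -> then branch sig1) = 1
  sig7 = if0(sig1=1 -> else branch sig4) = 1
  sig8 = if0(src4=-8 -> else branch sig7) = 1

Second demand — change propagation:
  sig3: newly demanded (no cache) — executes and yields 1.
  sig4: re-runs because src1 0->-3; new result 1 (unchanged).
  sig7: re-examined; everything it read last time is the same (sig1 unchanged, sig4 unchanged) — cache 1 kept, no run.
  sig8: re-examined; everything it read last time is the same (src4 unchanged, sig7 unchanged) — cache 1 kept, no run.

The important point: the flipped condition pulls in fresh nodes; sig3 runs for the first time.

sig8 now evaluates to 1.
Run set: sig3, sig4 (2 run).
Changed values: src1.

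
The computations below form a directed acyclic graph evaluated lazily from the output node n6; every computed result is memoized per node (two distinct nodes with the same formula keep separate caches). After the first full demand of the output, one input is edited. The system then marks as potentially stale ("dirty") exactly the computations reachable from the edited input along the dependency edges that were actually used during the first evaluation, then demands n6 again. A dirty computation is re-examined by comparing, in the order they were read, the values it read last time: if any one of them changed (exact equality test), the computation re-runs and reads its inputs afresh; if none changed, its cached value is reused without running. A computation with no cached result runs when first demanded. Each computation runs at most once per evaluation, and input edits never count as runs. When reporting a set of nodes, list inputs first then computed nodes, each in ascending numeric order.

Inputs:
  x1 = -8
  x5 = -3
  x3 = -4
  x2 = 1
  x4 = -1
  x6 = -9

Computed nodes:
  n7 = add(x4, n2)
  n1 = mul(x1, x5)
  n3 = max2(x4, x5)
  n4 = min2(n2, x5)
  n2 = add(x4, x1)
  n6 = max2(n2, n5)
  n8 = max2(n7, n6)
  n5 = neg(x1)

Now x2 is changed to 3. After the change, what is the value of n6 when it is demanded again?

Demanding n6 again yields 8.
Note the shortcut — nothing in the graph depends on x2 at all, so no recomputation happens.

First demand of the output computes:
  n2 = add(-1, -8) = -9
  n5 = neg(-8) = 8
  n6 = max2(-9, 8) = 8

After the edit, cleaning proceeds:
  no node depends on x2 at all; the second demand re-runs nothing.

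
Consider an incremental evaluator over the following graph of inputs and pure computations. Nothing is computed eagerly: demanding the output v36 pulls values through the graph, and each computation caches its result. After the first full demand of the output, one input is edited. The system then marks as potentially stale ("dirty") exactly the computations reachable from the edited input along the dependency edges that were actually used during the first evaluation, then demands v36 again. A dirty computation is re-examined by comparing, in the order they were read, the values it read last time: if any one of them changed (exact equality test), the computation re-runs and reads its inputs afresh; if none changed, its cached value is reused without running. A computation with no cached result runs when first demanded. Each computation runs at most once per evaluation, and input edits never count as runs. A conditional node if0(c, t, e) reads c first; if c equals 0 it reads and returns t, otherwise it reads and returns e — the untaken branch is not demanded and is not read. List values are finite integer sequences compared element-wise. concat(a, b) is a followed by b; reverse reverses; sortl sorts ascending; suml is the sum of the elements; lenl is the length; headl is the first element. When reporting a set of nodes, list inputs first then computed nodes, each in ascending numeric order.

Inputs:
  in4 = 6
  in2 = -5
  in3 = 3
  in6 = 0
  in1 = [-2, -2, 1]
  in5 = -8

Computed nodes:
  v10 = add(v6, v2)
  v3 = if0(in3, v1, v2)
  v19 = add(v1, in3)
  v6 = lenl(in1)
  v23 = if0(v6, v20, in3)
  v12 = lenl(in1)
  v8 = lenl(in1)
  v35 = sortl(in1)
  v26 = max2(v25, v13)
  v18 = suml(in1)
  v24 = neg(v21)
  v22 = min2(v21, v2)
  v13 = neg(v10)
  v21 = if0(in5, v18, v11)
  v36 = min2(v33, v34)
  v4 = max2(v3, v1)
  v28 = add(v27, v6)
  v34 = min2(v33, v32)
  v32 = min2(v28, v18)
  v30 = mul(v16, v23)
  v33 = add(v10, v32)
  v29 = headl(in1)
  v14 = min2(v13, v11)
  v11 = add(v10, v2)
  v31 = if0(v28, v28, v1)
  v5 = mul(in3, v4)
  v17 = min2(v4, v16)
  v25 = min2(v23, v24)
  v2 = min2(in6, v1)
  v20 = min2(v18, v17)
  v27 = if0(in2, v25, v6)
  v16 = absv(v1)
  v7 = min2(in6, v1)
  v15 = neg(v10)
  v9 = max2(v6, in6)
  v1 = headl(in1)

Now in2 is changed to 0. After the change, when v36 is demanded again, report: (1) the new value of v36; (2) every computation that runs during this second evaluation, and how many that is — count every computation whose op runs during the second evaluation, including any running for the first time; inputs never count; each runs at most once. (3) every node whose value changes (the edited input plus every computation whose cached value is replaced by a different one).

v36 now evaluates to -3.
Run set: v11, v21, v23, v24, v25, v27, v28, v32 (8 run).
Changed values: in2, v27, v28.
The important point: the flipped condition pulls in fresh nodes; v11, v21, v23, v24, v25 run for the first time.

Initial pass — values computed on the first demand:
  v1 = headl([-2, -2, 1]) = -2
  v2 = min2(0, -2) = -2
  v6 = lenl([-2, -2, 1]) = 3
  v10 = add(3, -2) = 1
  v18 = suml([-2, -2, 1]) = -3
  v27 = if0(in2=-5 -> else branch v6) = 3
  v28 = add(3, 3) = 6
  v32 = min2(6, -3) = -3
  v33 = add(1, -3) = -2
  v34 = min2(-2, -3) = -3
  v36 = min2(-2, -3) = -3

Second demand — change propagation:
  v11: newly demanded (no cache) — executes and yields -1.
  v21: newly demanded (no cache) — executes and yields -1.
  v23: newly demanded (no cache) — executes and yields 3.
  v24: newly demanded (no cache) — executes and yields 1.
  v25: newly demanded (no cache) — executes and yields 1.
  v27: re-runs because in2 -5->0; new result 1.
  v28: re-runs because v27 3->1; new result 4.
  v32: re-runs because v28 6->4; new result -3 (unchanged).
  v33: re-examined; everything it read last time is the same (v10 unchanged, v32 unchanged) — cache -2 kept, no run.
  v34: re-examined; everything it read last time is the same (v33 unchanged, v32 unchanged) — cache -3 kept, no run.
  v36: re-examined; everything it read last time is the same (v33 unchanged, v34 unchanged) — cache -3 kept, no run.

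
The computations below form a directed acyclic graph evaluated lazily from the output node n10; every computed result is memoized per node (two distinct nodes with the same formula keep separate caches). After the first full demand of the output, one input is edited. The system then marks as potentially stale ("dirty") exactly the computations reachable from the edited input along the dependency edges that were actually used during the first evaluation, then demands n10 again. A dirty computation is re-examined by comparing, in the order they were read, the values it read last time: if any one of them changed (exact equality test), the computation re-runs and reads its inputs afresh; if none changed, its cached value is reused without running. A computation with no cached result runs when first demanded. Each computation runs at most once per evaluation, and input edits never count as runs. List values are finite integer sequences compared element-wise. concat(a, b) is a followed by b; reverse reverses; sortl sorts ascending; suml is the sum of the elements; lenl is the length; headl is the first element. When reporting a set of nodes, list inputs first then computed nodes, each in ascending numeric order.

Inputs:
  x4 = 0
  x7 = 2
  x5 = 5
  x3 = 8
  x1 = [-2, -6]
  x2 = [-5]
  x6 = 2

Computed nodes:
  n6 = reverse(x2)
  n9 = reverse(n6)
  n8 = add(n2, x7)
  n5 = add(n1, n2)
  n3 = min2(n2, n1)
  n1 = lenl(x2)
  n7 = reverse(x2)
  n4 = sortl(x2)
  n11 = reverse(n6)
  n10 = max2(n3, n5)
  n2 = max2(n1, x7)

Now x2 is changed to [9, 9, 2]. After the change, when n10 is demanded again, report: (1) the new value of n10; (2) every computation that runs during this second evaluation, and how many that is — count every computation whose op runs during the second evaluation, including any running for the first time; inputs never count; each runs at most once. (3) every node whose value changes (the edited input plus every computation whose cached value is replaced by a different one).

First demand of the output computes:
  n1 = lenl([-5]) = 1
  n2 = max2(1, 2) = 2
  n3 = min2(2, 1) = 1
  n5 = add(1, 2) = 3
  n10 = max2(1, 3) = 3

After the edit, cleaning proceeds:
  n1: a read changed (x2 [-5]->[9, 9, 2]) — executes, giving 3.
  n2: a read changed (n1 1->3) — executes, giving 3.
  n3: a read changed (n2 2->3; n1 1->3) — executes, giving 3.
  n5: a read changed (n1 1->3; n2 2->3) — executes, giving 6.
  n10: a read changed (n3 1->3; n5 3->6) — executes, giving 6.

Demanding n10 again yields 6.
5 computations run: n1, n2, n3, n5, n10.
The nodes whose values change: x2, n1, n2, n3, n5, n10.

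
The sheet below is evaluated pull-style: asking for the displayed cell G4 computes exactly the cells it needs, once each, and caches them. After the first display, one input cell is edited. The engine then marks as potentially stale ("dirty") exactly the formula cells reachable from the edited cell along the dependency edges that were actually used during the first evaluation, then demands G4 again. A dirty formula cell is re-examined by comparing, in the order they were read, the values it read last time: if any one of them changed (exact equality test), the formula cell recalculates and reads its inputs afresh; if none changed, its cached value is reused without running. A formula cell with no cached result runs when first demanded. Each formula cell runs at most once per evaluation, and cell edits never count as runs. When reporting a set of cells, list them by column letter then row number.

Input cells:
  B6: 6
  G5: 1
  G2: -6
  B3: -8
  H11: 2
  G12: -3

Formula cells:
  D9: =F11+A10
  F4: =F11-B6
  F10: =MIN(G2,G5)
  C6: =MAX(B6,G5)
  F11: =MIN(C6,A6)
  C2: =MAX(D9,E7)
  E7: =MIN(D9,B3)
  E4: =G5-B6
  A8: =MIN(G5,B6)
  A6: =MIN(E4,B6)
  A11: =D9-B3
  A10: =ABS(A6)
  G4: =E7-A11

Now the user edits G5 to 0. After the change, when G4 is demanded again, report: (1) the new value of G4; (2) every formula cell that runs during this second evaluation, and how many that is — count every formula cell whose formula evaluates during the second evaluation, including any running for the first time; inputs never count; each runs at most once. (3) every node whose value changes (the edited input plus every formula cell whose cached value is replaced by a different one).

First demand of the output computes:
  C6 = MAX(6, 1) = 6
  E4 = 1 - 6 = -5
  A6 = MIN(-5, 6) = -5
  A10 = ABS(-5) = 5
  F11 = MIN(6, -5) = -5
  D9 = -5 + 5 = 0
  A11 = 0 - -8 = 8
  E7 = MIN(0, -8) = -8
  G4 = -8 - 8 = -16

After the edit, cleaning proceeds:
  C6: a read changed (G5 1->0) — executes, giving 6 — identical to its old value.
  E4: a read changed (G5 1->0) — executes, giving -6.
  A6: a read changed (E4 -5->-6) — executes, giving -6.
  A10: a read changed (A6 -5->-6) — executes, giving 6.
  F11: a read changed (A6 -5->-6) — executes, giving -6.
  D9: a read changed (F11 -5->-6; A10 5->6) — executes, giving 0 — identical to its old value.
  A11: dirty, but its reads are unchanged (D9 unchanged, B3 unchanged); cached 8 stands.
  E7: dirty, but its reads are unchanged (D9 unchanged, B3 unchanged); cached -8 stands.
  G4: dirty, but its reads are unchanged (E7 unchanged, A11 unchanged); cached -16 stands.

Note where the cutoff bites: E7 is checked, finds nothing changed, and keeps its cache.

Demanding G4 again yields -16.
6 formula cells run: A6, A10, C6, D9, E4, F11.
The nodes whose values change: A6, A10, E4, F11, G5.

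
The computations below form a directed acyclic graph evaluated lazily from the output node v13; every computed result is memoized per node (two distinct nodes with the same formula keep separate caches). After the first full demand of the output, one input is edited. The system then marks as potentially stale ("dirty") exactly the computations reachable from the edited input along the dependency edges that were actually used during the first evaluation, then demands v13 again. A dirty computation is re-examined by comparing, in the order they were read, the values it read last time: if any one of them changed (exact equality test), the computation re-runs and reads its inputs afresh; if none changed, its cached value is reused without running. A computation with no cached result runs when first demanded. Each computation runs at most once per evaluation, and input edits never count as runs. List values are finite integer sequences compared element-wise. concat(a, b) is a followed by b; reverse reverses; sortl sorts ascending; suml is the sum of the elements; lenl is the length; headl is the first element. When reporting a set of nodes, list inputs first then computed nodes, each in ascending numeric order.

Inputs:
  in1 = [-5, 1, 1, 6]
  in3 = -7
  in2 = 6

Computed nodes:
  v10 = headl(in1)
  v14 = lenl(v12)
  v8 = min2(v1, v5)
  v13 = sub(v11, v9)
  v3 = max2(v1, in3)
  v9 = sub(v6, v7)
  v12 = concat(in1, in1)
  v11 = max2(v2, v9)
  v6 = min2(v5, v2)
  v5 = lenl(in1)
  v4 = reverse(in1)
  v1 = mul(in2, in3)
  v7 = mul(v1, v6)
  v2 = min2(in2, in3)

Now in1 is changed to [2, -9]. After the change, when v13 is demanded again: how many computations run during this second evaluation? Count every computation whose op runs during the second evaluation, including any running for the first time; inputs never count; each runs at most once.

2 computations run: v5, v6.
Note the absorption at v6: it re-runs yet its value is the same, leaving the output's value untouched.

First demand of the output computes:
  v1 = mul(6, -7) = -42
  v2 = min2(6, -7) = -7
  v5 = lenl([-5, 1, 1, 6]) = 4
  v6 = min2(4, -7) = -7
  v7 = mul(-42, -7) = 294
  v9 = sub(-7, 294) = -301
  v11 = max2(-7, -301) = -7
  v13 = sub(-7, -301) = 294

After the edit, cleaning proceeds:
  v5: a read changed (in1 [-5, 1, 1, 6]->[2, -9]) — executes, giving 2.
  v6: a read changed (v5 4->2) — executes, giving -7 — identical to its old value.
  v7: dirty, but its reads are unchanged (v1 unchanged, v6 unchanged); cached 294 stands.
  v9: dirty, but its reads are unchanged (v6 unchanged, v7 unchanged); cached -301 stands.
  v11: dirty, but its reads are unchanged (v2 unchanged, v9 unchanged); cached -7 stands.
  v13: dirty, but its reads are unchanged (v11 unchanged, v9 unchanged); cached 294 stands.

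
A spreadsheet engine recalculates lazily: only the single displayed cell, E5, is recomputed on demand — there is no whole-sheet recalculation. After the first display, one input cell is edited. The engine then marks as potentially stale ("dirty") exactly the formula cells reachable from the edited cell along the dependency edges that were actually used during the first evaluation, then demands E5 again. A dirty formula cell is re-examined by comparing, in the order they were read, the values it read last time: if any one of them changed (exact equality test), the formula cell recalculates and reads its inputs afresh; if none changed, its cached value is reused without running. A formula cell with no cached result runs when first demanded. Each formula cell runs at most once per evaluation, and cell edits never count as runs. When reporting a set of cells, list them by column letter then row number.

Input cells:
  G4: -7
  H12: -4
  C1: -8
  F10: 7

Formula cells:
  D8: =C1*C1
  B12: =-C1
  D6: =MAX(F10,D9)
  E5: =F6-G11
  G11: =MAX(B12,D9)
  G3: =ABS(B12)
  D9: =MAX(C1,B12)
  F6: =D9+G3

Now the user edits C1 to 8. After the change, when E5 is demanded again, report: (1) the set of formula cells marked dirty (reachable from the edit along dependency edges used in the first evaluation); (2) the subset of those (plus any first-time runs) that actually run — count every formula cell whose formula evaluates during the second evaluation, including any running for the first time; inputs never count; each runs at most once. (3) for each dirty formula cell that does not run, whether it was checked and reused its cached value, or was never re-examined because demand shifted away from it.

First evaluation (everything demanded from the output):
  B12 = -(-8) = 8
  D9 = MAX(-8, 8) = 8
  G3 = ABS(8) = 8
  F6 = 8 + 8 = 16
  G11 = MAX(8, 8) = 8
  E5 = 16 - 8 = 8

Propagation after the edit:
  B12: runs — C1 -8->8; result -8.
  D9: runs — C1 -8->8; B12 8->-8; result 8 (same value as before).
  G3: runs — B12 8->-8; result 8 (same value as before).
  F6: checked — values it read are unchanged (D9 unchanged, G3 unchanged); reused cached 16 without running.
  G11: runs — B12 8->-8; result 8 (same value as before).
  E5: checked — values it read are unchanged (F6 unchanged, G11 unchanged); reused cached 8 without running.

Key observation: the cutoff stops propagation at F6 — its inputs' values are unchanged, so it reuses its cache.

Marked dirty: B12, D9, E5, F6, G3, G11.
Formula cells that run: B12, D9, G3, G11 — 4 in total.
Checked but reused from cache: E5, F6.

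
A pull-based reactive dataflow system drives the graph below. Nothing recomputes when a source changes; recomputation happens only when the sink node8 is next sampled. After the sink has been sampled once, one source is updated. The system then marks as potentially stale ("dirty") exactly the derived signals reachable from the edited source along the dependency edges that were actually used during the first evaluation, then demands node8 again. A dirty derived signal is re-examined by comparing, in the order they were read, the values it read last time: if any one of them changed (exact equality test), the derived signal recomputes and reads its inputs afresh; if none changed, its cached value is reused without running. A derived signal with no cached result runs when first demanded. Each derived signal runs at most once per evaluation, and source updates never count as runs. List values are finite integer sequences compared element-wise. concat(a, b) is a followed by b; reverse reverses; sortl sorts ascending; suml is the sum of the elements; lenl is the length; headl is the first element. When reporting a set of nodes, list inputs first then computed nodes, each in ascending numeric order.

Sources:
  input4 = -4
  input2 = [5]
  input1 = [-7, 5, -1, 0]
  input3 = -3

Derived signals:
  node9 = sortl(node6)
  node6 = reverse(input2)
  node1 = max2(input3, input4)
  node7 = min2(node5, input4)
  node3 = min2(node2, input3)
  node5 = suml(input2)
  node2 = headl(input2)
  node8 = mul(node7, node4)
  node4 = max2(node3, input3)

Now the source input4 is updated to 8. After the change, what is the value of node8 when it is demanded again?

First evaluation (everything demanded from the output):
  node2 = headl([5]) = 5
  node3 = min2(5, -3) = -3
  node4 = max2(-3, -3) = -3
  node5 = suml([5]) = 5
  node7 = min2(5, -4) = -4
  node8 = mul(-4, -3) = 12

Propagation after the edit:
  node7: runs — input4 -4->8; result 5.
  node8: runs — node7 -4->5; result -15.

New value of node8: -15.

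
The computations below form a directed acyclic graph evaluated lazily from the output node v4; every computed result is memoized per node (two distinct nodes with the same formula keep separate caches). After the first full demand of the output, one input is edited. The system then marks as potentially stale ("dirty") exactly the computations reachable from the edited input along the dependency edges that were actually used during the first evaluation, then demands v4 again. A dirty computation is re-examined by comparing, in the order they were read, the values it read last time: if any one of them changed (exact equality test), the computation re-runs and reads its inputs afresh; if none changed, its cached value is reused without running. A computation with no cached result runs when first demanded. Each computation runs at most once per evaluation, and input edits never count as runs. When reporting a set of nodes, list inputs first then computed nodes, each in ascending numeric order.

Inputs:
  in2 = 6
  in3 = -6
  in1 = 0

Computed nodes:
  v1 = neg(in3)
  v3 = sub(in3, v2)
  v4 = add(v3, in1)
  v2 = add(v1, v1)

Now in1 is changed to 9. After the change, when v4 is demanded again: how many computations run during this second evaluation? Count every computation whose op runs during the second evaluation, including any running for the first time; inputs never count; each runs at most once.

1 computations run: v4.

First demand of the output computes:
  v1 = neg(-6) = 6
  v2 = add(6, 6) = 12
  v3 = sub(-6, 12) = -18
  v4 = add(-18, 0) = -18

After the edit, cleaning proceeds:
  v4: a read changed (in1 0->9) — executes, giving -9.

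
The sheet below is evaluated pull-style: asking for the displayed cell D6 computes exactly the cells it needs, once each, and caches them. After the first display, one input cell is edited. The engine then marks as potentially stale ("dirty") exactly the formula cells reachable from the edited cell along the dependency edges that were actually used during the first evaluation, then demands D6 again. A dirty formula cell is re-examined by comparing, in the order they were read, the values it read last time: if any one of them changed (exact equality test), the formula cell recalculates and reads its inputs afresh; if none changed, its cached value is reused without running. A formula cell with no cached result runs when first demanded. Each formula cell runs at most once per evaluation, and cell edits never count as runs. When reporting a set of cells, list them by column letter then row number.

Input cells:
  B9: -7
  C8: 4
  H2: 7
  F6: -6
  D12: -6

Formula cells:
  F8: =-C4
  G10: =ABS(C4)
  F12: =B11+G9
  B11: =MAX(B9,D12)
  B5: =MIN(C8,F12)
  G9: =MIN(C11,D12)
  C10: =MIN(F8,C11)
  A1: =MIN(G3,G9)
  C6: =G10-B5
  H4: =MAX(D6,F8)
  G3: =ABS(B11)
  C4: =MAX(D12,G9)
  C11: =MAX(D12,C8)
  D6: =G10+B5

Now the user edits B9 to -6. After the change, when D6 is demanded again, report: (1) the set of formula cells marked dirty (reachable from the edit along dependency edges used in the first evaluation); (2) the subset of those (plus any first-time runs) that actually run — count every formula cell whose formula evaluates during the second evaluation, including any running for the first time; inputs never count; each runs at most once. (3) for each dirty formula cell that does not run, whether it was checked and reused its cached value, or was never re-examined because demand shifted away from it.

The edit dirties: B5, B11, D6, F12.
1 formula cells run: B11.
Cache hits after checking: B5, D6, F12.
Note the absorption at B11: it re-runs yet its value is the same, leaving the output's value untouched.

First demand of the output computes:
  B11 = MAX(-7, -6) = -6
  C11 = MAX(-6, 4) = 4
  G9 = MIN(4, -6) = -6
  C4 = MAX(-6, -6) = -6
  F12 = -6 + -6 = -12
  B5 = MIN(4, -12) = -12
  G10 = ABS(-6) = 6
  D6 = 6 + -12 = -6

After the edit, cleaning proceeds:
  B11: a read changed (B9 -7->-6) — executes, giving -6 — identical to its old value.
  F12: dirty, but its reads are unchanged (B11 unchanged, G9 unchanged); cached -12 stands.
  B5: dirty, but its reads are unchanged (C8 unchanged, F12 unchanged); cached -12 stands.
  D6: dirty, but its reads are unchanged (G10 unchanged, B5 unchanged); cached -6 stands.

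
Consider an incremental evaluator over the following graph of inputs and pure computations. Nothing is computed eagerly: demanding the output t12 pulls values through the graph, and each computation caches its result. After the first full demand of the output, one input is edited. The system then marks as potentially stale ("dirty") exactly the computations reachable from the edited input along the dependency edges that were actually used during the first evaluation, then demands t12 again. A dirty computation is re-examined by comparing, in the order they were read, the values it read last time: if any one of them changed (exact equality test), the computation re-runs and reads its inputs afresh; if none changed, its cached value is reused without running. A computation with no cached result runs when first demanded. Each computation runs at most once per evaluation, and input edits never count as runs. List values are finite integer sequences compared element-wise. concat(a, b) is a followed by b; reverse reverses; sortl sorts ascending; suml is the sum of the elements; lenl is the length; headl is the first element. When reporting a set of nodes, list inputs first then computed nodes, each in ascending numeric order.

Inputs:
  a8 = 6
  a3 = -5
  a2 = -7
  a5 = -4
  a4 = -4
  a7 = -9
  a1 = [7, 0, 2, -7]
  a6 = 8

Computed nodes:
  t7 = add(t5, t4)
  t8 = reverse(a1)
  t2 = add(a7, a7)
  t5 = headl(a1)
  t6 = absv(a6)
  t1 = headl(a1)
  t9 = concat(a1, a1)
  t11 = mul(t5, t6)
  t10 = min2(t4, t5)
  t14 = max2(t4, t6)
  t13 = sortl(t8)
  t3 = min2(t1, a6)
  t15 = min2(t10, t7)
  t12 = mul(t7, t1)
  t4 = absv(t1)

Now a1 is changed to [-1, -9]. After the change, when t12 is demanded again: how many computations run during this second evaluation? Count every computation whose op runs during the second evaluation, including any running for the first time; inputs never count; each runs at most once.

Run set: t1, t4, t5, t7, t12 (5 run).

Initial pass — values computed on the first demand:
  t1 = headl([7, 0, 2, -7]) = 7
  t4 = absv(7) = 7
  t5 = headl([7, 0, 2, -7]) = 7
  t7 = add(7, 7) = 14
  t12 = mul(14, 7) = 98

Second demand — change propagation:
  t1: re-runs because a1 [7, 0, 2, -7]->[-1, -9]; new result -1.
  t4: re-runs because t1 7->-1; new result 1.
  t5: re-runs because a1 [7, 0, 2, -7]->[-1, -9]; new result -1.
  t7: re-runs because t5 7->-1; t4 7->1; new result 0.
  t12: re-runs because t7 14->0; t1 7->-1; new result 0.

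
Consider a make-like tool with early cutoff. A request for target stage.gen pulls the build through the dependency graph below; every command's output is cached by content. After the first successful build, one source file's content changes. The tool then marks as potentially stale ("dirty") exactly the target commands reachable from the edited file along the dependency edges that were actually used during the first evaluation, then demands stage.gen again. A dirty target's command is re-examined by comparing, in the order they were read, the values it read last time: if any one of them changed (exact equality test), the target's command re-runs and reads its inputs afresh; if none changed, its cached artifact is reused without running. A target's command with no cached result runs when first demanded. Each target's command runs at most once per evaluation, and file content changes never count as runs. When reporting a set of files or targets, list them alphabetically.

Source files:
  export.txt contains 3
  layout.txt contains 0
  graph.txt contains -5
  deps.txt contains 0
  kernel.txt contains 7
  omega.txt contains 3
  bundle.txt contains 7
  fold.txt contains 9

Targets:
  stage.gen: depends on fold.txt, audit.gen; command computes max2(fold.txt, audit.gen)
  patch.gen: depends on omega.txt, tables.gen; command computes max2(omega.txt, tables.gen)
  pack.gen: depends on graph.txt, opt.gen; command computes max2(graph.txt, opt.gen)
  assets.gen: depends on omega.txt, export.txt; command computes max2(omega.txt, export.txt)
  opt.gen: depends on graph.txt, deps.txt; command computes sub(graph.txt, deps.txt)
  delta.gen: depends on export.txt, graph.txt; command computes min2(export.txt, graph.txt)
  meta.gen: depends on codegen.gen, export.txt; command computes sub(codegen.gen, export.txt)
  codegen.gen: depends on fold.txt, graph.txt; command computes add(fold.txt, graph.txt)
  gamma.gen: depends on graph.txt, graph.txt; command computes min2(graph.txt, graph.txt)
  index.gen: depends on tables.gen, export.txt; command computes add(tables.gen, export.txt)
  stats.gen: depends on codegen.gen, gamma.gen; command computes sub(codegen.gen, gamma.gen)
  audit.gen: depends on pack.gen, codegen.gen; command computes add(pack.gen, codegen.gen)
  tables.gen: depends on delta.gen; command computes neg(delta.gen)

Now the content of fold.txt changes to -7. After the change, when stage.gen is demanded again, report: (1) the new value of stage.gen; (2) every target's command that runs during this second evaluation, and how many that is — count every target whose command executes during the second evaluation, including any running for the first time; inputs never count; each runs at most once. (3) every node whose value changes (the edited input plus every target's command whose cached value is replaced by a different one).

First demand of the output computes:
  codegen.gen = add(9, -5) = 4
  opt.gen = sub(-5, 0) = -5
  pack.gen = max2(-5, -5) = -5
  audit.gen = add(-5, 4) = -1
  stage.gen = max2(9, -1) = 9

After the edit, cleaning proceeds:
  codegen.gen: a read changed (fold.txt 9->-7) — executes, giving -12.
  audit.gen: a read changed (codegen.gen 4->-12) — executes, giving -17.
  stage.gen: a read changed (fold.txt 9->-7; audit.gen -1->-17) — executes, giving -7.

Demanding stage.gen again yields -7.
3 target commands run: audit.gen, codegen.gen, stage.gen.
The nodes whose values change: audit.gen, codegen.gen, fold.txt, stage.gen.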